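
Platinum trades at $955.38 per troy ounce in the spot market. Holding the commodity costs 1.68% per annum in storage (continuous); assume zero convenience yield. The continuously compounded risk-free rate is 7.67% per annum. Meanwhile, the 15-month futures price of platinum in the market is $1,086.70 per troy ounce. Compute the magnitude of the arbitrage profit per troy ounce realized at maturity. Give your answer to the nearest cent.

Fair futures: F* = S·e^(carry·T), with carry = (r + u) = 0.0767 + 0.0168 = 0.0935
F* = 955.38 · e^(0.0935 × 15/12) = 955.38 · e^0.116875 = 955.38 × 1.123979 = $1073.8271
Market $1086.70 > fair $1073.8271: forward overpriced → cash-and-carry (buy spot, short the forward).
At maturity, profit = |F_mkt − F*| = |1086.70 − 1073.8271| = $12.87 per troy ounce

$12.87 per troy ounce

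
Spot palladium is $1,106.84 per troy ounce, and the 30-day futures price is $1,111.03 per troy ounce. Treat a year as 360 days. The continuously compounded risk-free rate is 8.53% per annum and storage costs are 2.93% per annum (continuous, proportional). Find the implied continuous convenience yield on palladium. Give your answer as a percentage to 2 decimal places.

F = S·e^((r+u−y)T) ⇒ (r+u−y) = ln(F/S)/T
ln(1111.03/1106.84) = 0.003778; /T ⇒ 0.045336
y = r + u − ln(F/S)/T = 0.0853 + 0.0293 − 0.045336 = 0.069264
y = 6.93%

6.93%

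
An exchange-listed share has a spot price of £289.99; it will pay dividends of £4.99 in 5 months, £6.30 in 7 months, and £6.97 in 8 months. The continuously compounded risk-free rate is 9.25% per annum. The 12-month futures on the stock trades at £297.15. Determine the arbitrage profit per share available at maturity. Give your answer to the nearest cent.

£1.94 per share

PV(dividends) I = 4.99·e^(−0.0925·5/12) + 6.30·e^(−0.0925·7/12) + 6.97·e^(−0.0925·8/12) = 17.3236
Fair futures F* = (S − I)·e^(rT) = (289.99 − 17.3236)·e^0.092500 = 272.6664 × 1.096913 = 299.0913
Market £297.15 < fair 299.0913: forward underpriced → reverse cash-and-carry (short the stock, invest proceeds at r, pay the dividends, go long the forward).
Profit at T = |F_mkt − F*| = |297.15 − 299.0913| = £1.94 per share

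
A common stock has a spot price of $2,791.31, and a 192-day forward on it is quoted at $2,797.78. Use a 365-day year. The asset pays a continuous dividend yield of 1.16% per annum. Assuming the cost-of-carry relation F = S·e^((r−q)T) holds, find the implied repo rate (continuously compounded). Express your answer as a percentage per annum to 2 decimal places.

From F = S·e^((r−q)T): (r − q) = ln(F/S)/T
ln(2797.78/2791.31) = ln(1.002318) = 0.002315
(r − q) = 0.002315 / (192/365) = 0.004401
r = ln(F/S)/T + q = 0.004401 + 0.0116 = 0.016001
r = 1.60%

1.60%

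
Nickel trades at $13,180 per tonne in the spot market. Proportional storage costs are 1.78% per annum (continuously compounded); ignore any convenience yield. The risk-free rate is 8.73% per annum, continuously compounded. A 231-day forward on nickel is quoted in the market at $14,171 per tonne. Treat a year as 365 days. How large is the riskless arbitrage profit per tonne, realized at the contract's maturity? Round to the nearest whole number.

Fair forward: F* = S·e^(carry·T), with carry = (r + u) = 0.0873 + 0.0178 = 0.1051
F* = 13180 · e^(0.1051 × 231/365) = 13180 · e^0.066515 = 13180 × 1.068777 = $14086.4809
Market $14171 > fair $14086.4809: forward overpriced → cash-and-carry (buy spot, short the forward).
At maturity, profit = |F_mkt − F*| = |14171 − 14086.4809| = $85 per tonne

$85 per tonne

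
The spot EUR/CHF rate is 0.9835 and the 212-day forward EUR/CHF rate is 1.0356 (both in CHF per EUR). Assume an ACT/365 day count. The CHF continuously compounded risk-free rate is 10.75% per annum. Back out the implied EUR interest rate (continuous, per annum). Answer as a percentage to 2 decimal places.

F = S·e^((r_CHF − r_EUR)T) ⇒ r_EUR = r_CHF − ln(F/S)/T
ln(1.0356/0.9835) = 0.051619; /(212/365) = 0.088872
r_EUR = 0.1075 − 0.088872 = 0.018628
r_EUR = 1.86%

1.86%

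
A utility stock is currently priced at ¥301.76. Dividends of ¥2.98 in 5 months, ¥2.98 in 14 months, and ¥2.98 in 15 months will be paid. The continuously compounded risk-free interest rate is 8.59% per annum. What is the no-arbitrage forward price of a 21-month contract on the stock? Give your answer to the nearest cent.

¥341.12

PV(dividends) I = 2.98·e^(−0.0859·5/12) + 2.98·e^(−0.0859·14/12) + 2.98·e^(−0.0859·15/12)
I = 2.8752 + 2.6958 + 2.6766 = 8.2476
F = (S − I)·e^(rT) = (301.76 − 8.2476) · e^(0.0859·21/12)
= 293.5124 · e^0.150325 = 293.5124 × 1.162212 = ¥341.12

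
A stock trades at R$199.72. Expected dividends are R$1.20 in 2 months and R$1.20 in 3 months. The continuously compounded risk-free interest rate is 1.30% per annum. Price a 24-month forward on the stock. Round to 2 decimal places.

R$202.52

PV(dividends) I = 1.20·e^(−0.0130·2/12) + 1.20·e^(−0.0130·3/12)
I = 1.1974 + 1.1961 = 2.3935
F = (S − I)·e^(rT) = (199.72 − 2.3935) · e^(0.0130·24/12)
= 197.3265 · e^0.026000 = 197.3265 × 1.026341 = R$202.52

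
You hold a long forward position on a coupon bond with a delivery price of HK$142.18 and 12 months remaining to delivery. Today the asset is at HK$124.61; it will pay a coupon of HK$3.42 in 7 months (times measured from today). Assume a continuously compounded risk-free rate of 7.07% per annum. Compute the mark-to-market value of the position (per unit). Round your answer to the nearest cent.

PV(remaining coupons) I = 3.42·e^(−0.0707·7/12) = 3.2818
Current forward F = (S − I)·e^(rT) = (124.61 − 3.2818)·e^(0.0707·12/12) = 121.3282 × 1.073259 = 130.2166
Value (long) = (F − K)·e^(−rT) = (130.2166 − 142.18) × 0.931741 = -11.1468
Value = -HK$11.15

-HK$11.15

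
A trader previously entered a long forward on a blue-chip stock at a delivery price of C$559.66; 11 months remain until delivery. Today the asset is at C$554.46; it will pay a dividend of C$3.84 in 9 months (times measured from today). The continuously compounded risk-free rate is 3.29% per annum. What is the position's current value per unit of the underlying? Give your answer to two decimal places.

PV(remaining dividends) I = 3.84·e^(−0.0329·9/12) = 3.7464
Current forward F = (S − I)·e^(rT) = (554.46 − 3.7464)·e^(0.0329·11/12) = 550.7136 × 1.030618 = 567.5753
Value (long) = (F − K)·e^(−rT) = (567.5753 − 559.66) × 0.970292 = 7.6802
Value = C$7.68

C$7.68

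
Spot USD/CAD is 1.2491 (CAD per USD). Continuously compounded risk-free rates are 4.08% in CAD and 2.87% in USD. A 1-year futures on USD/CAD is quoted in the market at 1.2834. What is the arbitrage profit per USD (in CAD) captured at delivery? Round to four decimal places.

Fair futures: F* = S·e^(carry·T), with carry = (r_CAD − r_USD) = 0.0408 − 0.0287 = 0.0121
F* = 1.2491 · e^(0.0121 × 1) = 1.2491 · e^0.012100 = 1.2491 × 1.012174 = 1.2643
Market 1.2834 > fair 1.2643: forward overpriced → cash-and-carry (buy spot, short the forward).
At maturity, profit = |F_mkt − F*| = |1.2834 − 1.2643| = 0.0191 per USD (in CAD)

0.0191 per USD (in CAD)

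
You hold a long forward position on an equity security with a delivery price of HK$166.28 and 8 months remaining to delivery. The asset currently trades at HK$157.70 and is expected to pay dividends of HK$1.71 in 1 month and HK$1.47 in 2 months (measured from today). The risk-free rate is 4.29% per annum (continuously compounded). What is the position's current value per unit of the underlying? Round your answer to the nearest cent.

PV(remaining dividends) I = 1.71·e^(−0.0429·1/12) + 1.47·e^(−0.0429·2/12) = 3.1634
Current forward F = (S − I)·e^(rT) = (157.70 − 3.1634)·e^(0.0429·8/12) = 154.5366 × 1.029013 = 159.0202
Value (long) = (F − K)·e^(−rT) = (159.0202 − 166.28) × 0.971805 = -7.0551
Value = -HK$7.06

-HK$7.06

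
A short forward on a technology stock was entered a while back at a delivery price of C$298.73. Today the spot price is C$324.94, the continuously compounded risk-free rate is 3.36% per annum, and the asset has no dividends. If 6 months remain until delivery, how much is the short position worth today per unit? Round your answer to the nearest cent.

-C$31.19

Current fair forward for the remaining 6 months: F = S·e^(r·T), r = 0.0336
F = 324.94 · e^(0.0336 × 6/12) = 324.94 × 1.016942 = 330.4451
Value of long forward = (F − K)·e^(−rT) = (330.4451 − 298.73) · e^(−0.0336·6/12)
= 31.7151 × 0.983340 = 31.19
Short position value = −(long value) = -C$31.19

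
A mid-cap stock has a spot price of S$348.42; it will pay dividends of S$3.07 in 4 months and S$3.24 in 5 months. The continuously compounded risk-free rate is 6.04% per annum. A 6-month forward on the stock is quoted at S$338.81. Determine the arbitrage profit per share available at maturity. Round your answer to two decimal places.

S$13.94 per share

PV(dividends) I = 3.07·e^(−0.0604·4/12) + 3.24·e^(−0.0604·5/12) = 6.1683
Fair forward F* = (S − I)·e^(rT) = (348.42 − 6.1683)·e^0.030200 = 342.2517 × 1.030661 = 352.7455
Market S$338.81 < fair 352.7455: forward underpriced → reverse cash-and-carry (short the stock, invest proceeds at r, pay the dividends, go long the forward).
Profit at T = |F_mkt − F*| = |338.81 − 352.7455| = S$13.94 per share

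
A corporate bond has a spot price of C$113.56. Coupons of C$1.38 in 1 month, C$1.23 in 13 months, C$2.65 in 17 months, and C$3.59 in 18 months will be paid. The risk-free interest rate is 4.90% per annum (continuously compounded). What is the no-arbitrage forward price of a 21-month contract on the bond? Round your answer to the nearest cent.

PV(coupons) I = 1.38·e^(−0.0490·1/12) + 1.23·e^(−0.0490·13/12) + 2.65·e^(−0.0490·17/12) + 3.59·e^(−0.0490·18/12)
I = 1.3744 + 1.1664 + 2.4723 + 3.3356 = 8.3487
F = (S − I)·e^(rT) = (113.56 − 8.3487) · e^(0.0490·21/12)
= 105.2113 · e^0.085750 = 105.2113 × 1.089534 = C$114.63

C$114.63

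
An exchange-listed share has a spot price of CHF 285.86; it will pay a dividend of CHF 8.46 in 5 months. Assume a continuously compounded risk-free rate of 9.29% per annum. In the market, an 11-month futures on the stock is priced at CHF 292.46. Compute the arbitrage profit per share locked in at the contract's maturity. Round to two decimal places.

CHF 9.95 per share

PV(dividends) I = 8.46·e^(−0.0929·5/12) = 8.1388
Fair futures F* = (S − I)·e^(rT) = (285.86 − 8.1388)·e^0.085158 = 277.7212 × 1.088889 = 302.4076
Market CHF 292.46 < fair 302.4076: forward underpriced → reverse cash-and-carry (short the stock, invest proceeds at r, pay the dividends, go long the forward).
Profit at T = |F_mkt − F*| = |292.46 − 302.4076| = CHF 9.95 per share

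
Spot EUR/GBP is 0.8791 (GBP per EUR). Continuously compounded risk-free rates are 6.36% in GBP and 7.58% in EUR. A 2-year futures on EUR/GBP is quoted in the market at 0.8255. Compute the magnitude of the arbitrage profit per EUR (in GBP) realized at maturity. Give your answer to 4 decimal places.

Fair futures: F* = S·e^(carry·T), with carry = (r_GBP − r_EUR) = 0.0636 − 0.0758 = -0.0122
F* = 0.8791 · e^(-0.0122 × 2) = 0.8791 · e^-0.024400 = 0.8791 × 0.975895 = 0.8579
Market 0.8255 < fair 0.8579: forward underpriced → reverse cash-and-carry (short spot, go long the forward).
At maturity, profit = |F_mkt − F*| = |0.8255 − 0.8579| = 0.0324 per EUR (in GBP)

0.0324 per EUR (in GBP)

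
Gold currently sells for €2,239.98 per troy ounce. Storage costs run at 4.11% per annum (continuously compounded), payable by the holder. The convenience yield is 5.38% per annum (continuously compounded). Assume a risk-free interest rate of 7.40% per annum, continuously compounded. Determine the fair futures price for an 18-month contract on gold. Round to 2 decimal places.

€2,455.71 per troy ounce

Net carry = r + u − y = 0.0740 + 0.0411 − 0.0538 = 0.0613
F = S·e^((r+u−y)T) = 2239.98 · e^(0.0613 × 18/12) = 2239.98 · e^0.09195000
= 2239.98 × 1.09631001 = €2,455.71 per troy ounce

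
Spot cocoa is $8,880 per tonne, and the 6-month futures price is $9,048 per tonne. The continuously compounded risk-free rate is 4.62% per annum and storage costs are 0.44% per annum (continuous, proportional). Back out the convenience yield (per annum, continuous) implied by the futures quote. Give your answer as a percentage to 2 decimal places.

F = S·e^((r+u−y)T) ⇒ (r+u−y) = ln(F/S)/T
ln(9048/8880) = 0.018742; /T ⇒ 0.037484
y = r + u − ln(F/S)/T = 0.0462 + 0.0044 − 0.037484 = 0.013116
y = 1.31%

1.31%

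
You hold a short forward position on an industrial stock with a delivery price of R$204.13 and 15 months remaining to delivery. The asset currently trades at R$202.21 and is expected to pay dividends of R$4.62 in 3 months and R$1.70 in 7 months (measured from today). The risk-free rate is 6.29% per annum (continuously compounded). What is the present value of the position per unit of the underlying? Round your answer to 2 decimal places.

PV(remaining dividends) I = 4.62·e^(−0.0629·3/12) + 1.70·e^(−0.0629·7/12) = 6.1867
Current forward F = (S − I)·e^(rT) = (202.21 − 6.1867)·e^(0.0629·15/12) = 196.0233 × 1.081799 = 212.0578
Value (long) = (F − K)·e^(−rT) = (212.0578 − 204.13) × 0.924387 = 7.3284
Short position value = −(long value) = -R$7.33

-R$7.33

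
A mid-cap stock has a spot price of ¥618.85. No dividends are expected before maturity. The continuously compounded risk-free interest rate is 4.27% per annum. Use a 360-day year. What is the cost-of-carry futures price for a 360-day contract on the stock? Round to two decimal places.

F = S·e^(rT) = 618.85 · e^(0.0427 × 360/360)
= 618.85 · e^0.042700 = 618.85 × 1.043625
F = ¥645.85

¥645.85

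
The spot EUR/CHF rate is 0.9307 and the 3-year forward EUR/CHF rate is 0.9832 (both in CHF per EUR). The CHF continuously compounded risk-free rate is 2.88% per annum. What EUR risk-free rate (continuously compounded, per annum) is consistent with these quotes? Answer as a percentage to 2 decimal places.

F = S·e^((r_CHF − r_EUR)T) ⇒ r_EUR = r_CHF − ln(F/S)/T
ln(0.9832/0.9307) = 0.054876; /(3) = 0.018292
r_EUR = 0.0288 − 0.018292 = 0.010508
r_EUR = 1.05%

1.05%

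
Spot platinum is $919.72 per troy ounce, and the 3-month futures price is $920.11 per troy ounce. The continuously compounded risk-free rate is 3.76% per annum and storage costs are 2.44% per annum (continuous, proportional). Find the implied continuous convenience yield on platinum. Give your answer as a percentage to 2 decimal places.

F = S·e^((r+u−y)T) ⇒ (r+u−y) = ln(F/S)/T
ln(920.11/919.72) = 0.000424; /T ⇒ 0.001696
y = r + u − ln(F/S)/T = 0.0376 + 0.0244 − 0.001696 = 0.060304
y = 6.03%

6.03%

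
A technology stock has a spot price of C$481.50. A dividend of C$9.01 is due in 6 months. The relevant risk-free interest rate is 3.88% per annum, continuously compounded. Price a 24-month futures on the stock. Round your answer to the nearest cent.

C$510.80

PV(dividends) I = 9.01·e^(−0.0388·6/12)
I = 8.8369
F = (S − I)·e^(rT) = (481.50 − 8.8369) · e^(0.0388·24/12)
= 472.6631 · e^0.077600 = 472.6631 × 1.080690 = C$510.80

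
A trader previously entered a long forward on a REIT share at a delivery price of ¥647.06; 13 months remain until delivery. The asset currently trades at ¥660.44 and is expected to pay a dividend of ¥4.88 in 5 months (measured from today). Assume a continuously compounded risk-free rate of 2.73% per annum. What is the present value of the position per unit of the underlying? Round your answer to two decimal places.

PV(remaining dividends) I = 4.88·e^(−0.0273·5/12) = 4.8248
Current forward F = (S − I)·e^(rT) = (660.44 − 4.8248)·e^(0.0273·13/12) = 655.6152 × 1.030017 = 675.2948
Value (long) = (F − K)·e^(−rT) = (675.2948 − 647.06) × 0.970858 = 27.4120
Value = ¥27.41

¥27.41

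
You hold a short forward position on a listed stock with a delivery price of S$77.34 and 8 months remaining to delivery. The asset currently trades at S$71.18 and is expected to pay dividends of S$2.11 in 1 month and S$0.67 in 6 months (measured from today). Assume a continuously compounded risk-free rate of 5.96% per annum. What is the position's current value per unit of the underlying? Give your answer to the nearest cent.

S$5.90

PV(remaining dividends) I = 2.11·e^(−0.0596·1/12) + 0.67·e^(−0.0596·6/12) = 2.7499
Current forward F = (S − I)·e^(rT) = (71.18 − 2.7499)·e^(0.0596·8/12) = 68.4301 × 1.040533 = 71.2038
Value (long) = (F − K)·e^(−rT) = (71.2038 − 77.34) × 0.961046 = -5.8972
Short position value = −(long value) = S$5.90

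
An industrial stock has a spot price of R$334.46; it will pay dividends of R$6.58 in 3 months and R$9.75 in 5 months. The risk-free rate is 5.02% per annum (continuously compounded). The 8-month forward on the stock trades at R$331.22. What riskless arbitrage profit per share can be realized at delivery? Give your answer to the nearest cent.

R$1.97 per share

PV(dividends) I = 6.58·e^(−0.0502·3/12) + 9.75·e^(−0.0502·5/12) = 16.0461
Fair forward F* = (S − I)·e^(rT) = (334.46 − 16.0461)·e^0.033467 = 318.4139 × 1.034033 = 329.2505
Market R$331.22 > fair 329.2505: forward overpriced → cash-and-carry (borrow at r, buy the stock and collect the dividends, short the forward).
Profit at T = |F_mkt − F*| = |331.22 − 329.2505| = R$1.97 per share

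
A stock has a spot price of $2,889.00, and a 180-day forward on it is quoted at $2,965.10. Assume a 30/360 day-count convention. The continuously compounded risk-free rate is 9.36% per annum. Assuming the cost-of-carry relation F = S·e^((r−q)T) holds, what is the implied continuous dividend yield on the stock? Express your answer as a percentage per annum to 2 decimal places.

4.16%

From F = S·e^((r−q)T): (r − q) = ln(F/S)/T
ln(2965.10/2889.00) = ln(1.026341) = 0.026000
(r − q) = 0.026000 / (180/360) = 0.052000
q = r − ln(F/S)/T = 0.0936 − 0.052000 = 0.041600
q = 4.16%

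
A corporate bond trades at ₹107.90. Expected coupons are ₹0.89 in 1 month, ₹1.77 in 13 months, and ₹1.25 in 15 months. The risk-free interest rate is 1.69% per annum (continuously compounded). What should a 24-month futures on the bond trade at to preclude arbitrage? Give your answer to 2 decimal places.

PV(coupons) I = 0.89·e^(−0.0169·1/12) + 1.77·e^(−0.0169·13/12) + 1.25·e^(−0.0169·15/12)
I = 0.8887 + 1.7379 + 1.2239 = 3.8505
F = (S − I)·e^(rT) = (107.90 − 3.8505) · e^(0.0169·24/12)
= 104.0495 · e^0.033800 = 104.0495 × 1.034378 = ₹107.63

₹107.63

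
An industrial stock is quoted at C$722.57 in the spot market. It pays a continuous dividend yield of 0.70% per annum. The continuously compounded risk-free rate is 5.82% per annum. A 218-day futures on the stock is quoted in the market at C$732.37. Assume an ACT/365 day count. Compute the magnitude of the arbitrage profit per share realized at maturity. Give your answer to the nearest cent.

C$12.64 per share

Fair futures: F* = S·e^(carry·T), with carry = (r − q) = 0.0582 − 0.0070 = 0.0512
F* = 722.57 · e^(0.0512 × 218/365) = 722.57 · e^0.030580 = 722.57 × 1.031052 = C$745.0072
Market C$732.37 < fair C$745.0072: forward underpriced → reverse cash-and-carry (short spot, go long the forward).
At maturity, profit = |F_mkt − F*| = |732.37 − 745.0072| = C$12.64 per share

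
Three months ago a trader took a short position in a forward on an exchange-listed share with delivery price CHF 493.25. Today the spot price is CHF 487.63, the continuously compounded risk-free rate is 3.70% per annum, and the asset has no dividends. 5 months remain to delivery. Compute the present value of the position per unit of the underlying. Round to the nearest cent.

-CHF 1.93

Current fair forward for the remaining 5 months: F = S·e^(r·T), r = 0.0370
F = 487.63 · e^(0.0370 × 5/12) = 487.63 × 1.015536 = 495.2058
Value of long forward = (F − K)·e^(−rT) = (495.2058 − 493.25) · e^(−0.0370·5/12)
= 1.9558 × 0.984702 = 1.93
Short position value = −(long value) = -CHF 1.93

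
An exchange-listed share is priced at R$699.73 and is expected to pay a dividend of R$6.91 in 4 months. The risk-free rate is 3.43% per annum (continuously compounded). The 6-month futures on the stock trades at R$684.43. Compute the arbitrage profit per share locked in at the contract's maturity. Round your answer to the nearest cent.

PV(dividends) I = 6.91·e^(−0.0343·4/12) = 6.8314
Fair futures F* = (S − I)·e^(rT) = (699.73 − 6.8314)·e^0.017150 = 692.8986 × 1.017298 = 704.8844
Market R$684.43 < fair 704.8844: forward underpriced → reverse cash-and-carry (short the stock, invest proceeds at r, pay the dividends, go long the forward).
Profit at T = |F_mkt − F*| = |684.43 − 704.8844| = R$20.45 per share

R$20.45 per share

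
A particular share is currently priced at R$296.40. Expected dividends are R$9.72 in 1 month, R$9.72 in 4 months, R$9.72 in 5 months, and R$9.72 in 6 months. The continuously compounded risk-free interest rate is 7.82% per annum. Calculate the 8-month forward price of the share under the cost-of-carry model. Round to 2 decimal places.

R$272.35

PV(dividends) I = 9.72·e^(−0.0782·1/12) + 9.72·e^(−0.0782·4/12) + 9.72·e^(−0.0782·5/12) + 9.72·e^(−0.0782·6/12)
I = 9.6569 + 9.4699 + 9.4084 + 9.3473 = 37.8825
F = (S − I)·e^(rT) = (296.40 − 37.8825) · e^(0.0782·8/12)
= 258.5175 · e^0.052133 = 258.5175 × 1.053516 = R$272.35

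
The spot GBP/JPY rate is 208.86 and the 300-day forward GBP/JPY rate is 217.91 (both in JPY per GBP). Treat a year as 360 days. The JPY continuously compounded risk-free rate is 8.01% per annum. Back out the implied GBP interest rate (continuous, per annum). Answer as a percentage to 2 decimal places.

2.92%

F = S·e^((r_JPY − r_GBP)T) ⇒ r_GBP = r_JPY − ln(F/S)/T
ln(217.91/208.86) = 0.042418; /(300/360) = 0.050902
r_GBP = 0.0801 − 0.050902 = 0.029198
r_GBP = 2.92%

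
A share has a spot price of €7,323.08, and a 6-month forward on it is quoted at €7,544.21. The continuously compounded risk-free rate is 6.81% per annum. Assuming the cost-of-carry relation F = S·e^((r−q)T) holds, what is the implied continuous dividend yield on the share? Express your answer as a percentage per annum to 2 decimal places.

0.86%

From F = S·e^((r−q)T): (r − q) = ln(F/S)/T
ln(7544.21/7323.08) = ln(1.030196) = 0.029749
(r − q) = 0.029749 / (6/12) = 0.059498
q = r − ln(F/S)/T = 0.0681 − 0.059498 = 0.008602
q = 0.86%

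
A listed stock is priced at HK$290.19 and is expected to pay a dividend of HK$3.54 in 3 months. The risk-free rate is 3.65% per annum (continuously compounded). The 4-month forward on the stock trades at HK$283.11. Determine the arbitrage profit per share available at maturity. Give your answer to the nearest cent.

HK$7.08 per share

PV(dividends) I = 3.54·e^(−0.0365·3/12) = 3.5078
Fair forward F* = (S − I)·e^(rT) = (290.19 − 3.5078)·e^0.012167 = 286.6822 × 1.012241 = 290.1915
Market HK$283.11 < fair 290.1915: forward underpriced → reverse cash-and-carry (short the stock, invest proceeds at r, pay the dividends, go long the forward).
Profit at T = |F_mkt − F*| = |283.11 − 290.1915| = HK$7.08 per share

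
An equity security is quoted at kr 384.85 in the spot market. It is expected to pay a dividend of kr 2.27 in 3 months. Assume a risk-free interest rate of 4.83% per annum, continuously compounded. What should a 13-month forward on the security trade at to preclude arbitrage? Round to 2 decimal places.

PV(dividends) I = 2.27·e^(−0.0483·3/12)
I = 2.2428
F = (S − I)·e^(rT) = (384.85 − 2.2428) · e^(0.0483·13/12)
= 382.6072 · e^0.052325 = 382.6072 × 1.053718 = kr 403.16

kr 403.16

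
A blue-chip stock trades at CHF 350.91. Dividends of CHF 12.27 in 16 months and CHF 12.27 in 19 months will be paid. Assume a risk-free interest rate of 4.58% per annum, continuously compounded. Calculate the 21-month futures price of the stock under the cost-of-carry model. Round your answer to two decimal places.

PV(dividends) I = 12.27·e^(−0.0458·16/12) + 12.27·e^(−0.0458·19/12)
I = 11.5431 + 11.4117 = 22.9548
F = (S − I)·e^(rT) = (350.91 − 22.9548) · e^(0.0458·21/12)
= 327.9552 · e^0.080150 = 327.9552 × 1.083450 = CHF 355.32

CHF 355.32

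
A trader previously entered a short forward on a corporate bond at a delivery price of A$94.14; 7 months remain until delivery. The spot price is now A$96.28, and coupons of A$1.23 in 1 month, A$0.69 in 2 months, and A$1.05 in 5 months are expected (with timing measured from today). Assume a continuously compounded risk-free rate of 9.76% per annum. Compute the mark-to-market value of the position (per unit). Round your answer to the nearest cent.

-A$4.44

PV(remaining coupons) I = 1.23·e^(−0.0976·1/12) + 0.69·e^(−0.0976·2/12) + 1.05·e^(−0.0976·5/12) = 2.9071
Current forward F = (S − I)·e^(rT) = (96.28 − 2.9071)·e^(0.0976·7/12) = 93.3729 × 1.058585 = 98.8432
Value (long) = (F − K)·e^(−rT) = (98.8432 − 94.14) × 0.944657 = 4.4429
Short position value = −(long value) = -A$4.44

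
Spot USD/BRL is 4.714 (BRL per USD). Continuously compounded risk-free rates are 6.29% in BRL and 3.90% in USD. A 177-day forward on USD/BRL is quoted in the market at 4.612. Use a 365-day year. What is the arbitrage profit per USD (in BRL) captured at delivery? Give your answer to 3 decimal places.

0.157 per USD (in BRL)

Fair forward: F* = S·e^(carry·T), with carry = (r_BRL − r_USD) = 0.0629 − 0.0390 = 0.0239
F* = 4.714 · e^(0.0239 × 177/365) = 4.714 · e^0.011590 = 4.714 × 1.011657 = 4.7690
Market 4.612 < fair 4.7690: forward underpriced → reverse cash-and-carry (short spot, go long the forward).
At maturity, profit = |F_mkt − F*| = |4.612 − 4.7690| = 0.157 per USD (in BRL)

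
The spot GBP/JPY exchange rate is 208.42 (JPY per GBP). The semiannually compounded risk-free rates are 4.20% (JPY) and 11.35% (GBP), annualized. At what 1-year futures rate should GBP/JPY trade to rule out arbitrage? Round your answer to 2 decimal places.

194.56

By covered interest parity, F = S · (1+r_JPY/2)^(2T) / (1+r_GBP/2)^(2T)
= 208.42 × 1.042441 / 1.116721 = 208.42 × 0.933484
F = 194.56 JPY per GBP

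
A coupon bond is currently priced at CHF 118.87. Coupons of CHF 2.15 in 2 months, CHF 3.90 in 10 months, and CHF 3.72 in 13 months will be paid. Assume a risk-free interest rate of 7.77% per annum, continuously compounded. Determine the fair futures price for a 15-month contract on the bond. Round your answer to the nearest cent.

PV(coupons) I = 2.15·e^(−0.0777·2/12) + 3.90·e^(−0.0777·10/12) + 3.72·e^(−0.0777·13/12)
I = 2.1223 + 3.6555 + 3.4197 = 9.1975
F = (S − I)·e^(rT) = (118.87 − 9.1975) · e^(0.0777·15/12)
= 109.6725 · e^0.097125 = 109.6725 × 1.101998 = CHF 120.86

CHF 120.86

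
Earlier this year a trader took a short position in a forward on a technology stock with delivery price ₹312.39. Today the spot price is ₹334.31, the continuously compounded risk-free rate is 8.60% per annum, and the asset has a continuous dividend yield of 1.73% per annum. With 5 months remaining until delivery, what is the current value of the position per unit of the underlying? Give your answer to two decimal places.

Current fair forward for the remaining 5 months: F = S·e^((r − q)·T), (r − q) = 0.0860 − 0.0173 = 0.0687
F = 334.31 · e^(0.0687 × 5/12) = 334.31 × 1.029039 = 344.0180
Value of long forward = (F − K)·e^(−rT) = (344.0180 − 312.39) · e^(−0.0860·5/12)
= 31.6280 × 0.964801 = 30.51
Short position value = −(long value) = -₹30.51

-₹30.51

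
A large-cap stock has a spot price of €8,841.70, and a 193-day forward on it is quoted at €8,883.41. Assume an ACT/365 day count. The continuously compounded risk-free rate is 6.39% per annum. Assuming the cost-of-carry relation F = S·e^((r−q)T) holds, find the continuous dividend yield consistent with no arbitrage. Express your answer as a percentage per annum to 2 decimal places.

From F = S·e^((r−q)T): (r − q) = ln(F/S)/T
ln(8883.41/8841.70) = ln(1.004717) = 0.004706
(r − q) = 0.004706 / (193/365) = 0.008900
q = r − ln(F/S)/T = 0.0639 − 0.008900 = 0.055000
q = 5.50%

5.50%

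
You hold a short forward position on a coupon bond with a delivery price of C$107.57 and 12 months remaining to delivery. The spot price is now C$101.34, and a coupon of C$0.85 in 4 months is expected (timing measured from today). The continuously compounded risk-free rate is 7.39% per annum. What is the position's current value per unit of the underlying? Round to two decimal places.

-C$0.60

PV(remaining coupons) I = 0.85·e^(−0.0739·4/12) = 0.8293
Current forward F = (S − I)·e^(rT) = (101.34 − 0.8293)·e^(0.0739·12/12) = 100.5107 × 1.076699 = 108.2198
Value (long) = (F − K)·e^(−rT) = (108.2198 − 107.57) × 0.928765 = 0.6035
Short position value = −(long value) = -C$0.60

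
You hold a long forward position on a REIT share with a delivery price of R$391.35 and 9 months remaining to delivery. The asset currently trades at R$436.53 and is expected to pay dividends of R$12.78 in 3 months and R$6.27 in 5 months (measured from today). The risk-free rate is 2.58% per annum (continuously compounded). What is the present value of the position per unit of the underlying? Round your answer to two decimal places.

PV(remaining dividends) I = 12.78·e^(−0.0258·3/12) + 6.27·e^(−0.0258·5/12) = 18.9008
Current forward F = (S − I)·e^(rT) = (436.53 − 18.9008)·e^(0.0258·9/12) = 417.6292 × 1.019538 = 425.7888
Value (long) = (F − K)·e^(−rT) = (425.7888 − 391.35) × 0.980836 = 33.7788
Value = R$33.78

R$33.78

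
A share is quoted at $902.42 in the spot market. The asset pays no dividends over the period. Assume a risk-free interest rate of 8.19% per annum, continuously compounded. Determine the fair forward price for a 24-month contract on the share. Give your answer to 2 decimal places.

$1,063.03

F = S·e^(rT) = 902.42 · e^(0.0819 × 24/12)
= 902.42 · e^0.163800 = 902.42 × 1.177979
F = $1,063.03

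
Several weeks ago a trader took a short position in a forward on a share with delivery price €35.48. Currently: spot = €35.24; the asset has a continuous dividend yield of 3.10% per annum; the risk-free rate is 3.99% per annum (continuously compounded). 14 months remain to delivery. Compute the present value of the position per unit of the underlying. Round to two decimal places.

Current fair forward for the remaining 14 months: F = S·e^((r − q)·T), (r − q) = 0.0399 − 0.0310 = 0.0089
F = 35.24 · e^(0.0089 × 14/12) = 35.24 × 1.010437 = 35.6078
Value of long forward = (F − K)·e^(−rT) = (35.6078 − 35.48) · e^(−0.0399·14/12)
= 0.1278 × 0.954517 = 0.12
Short position value = −(long value) = -€0.12

-€0.12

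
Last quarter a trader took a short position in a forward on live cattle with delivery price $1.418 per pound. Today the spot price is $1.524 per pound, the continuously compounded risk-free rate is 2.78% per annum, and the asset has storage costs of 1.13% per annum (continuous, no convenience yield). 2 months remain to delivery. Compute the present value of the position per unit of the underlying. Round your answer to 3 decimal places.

-$0.115 per pound

Current fair forward for the remaining 2 months: F = S·e^((r + u)·T), (r + u) = 0.0278 + 0.0113 = 0.0391
F = 1.524 · e^(0.0391 × 2/12) = 1.524 × 1.006538 = 1.5340
Value of long forward = (F − K)·e^(−rT) = (1.5340 − 1.418) · e^(−0.0278·2/12)
= 0.1160 × 0.995377 = 0.115
Short position value = −(long value) = -$0.115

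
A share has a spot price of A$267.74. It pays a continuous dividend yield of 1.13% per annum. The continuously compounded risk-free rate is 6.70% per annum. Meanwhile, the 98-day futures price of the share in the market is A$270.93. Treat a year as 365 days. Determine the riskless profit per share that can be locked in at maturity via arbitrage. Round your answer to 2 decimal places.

A$0.84 per share

Fair futures: F* = S·e^(carry·T), with carry = (r − q) = 0.0670 − 0.0113 = 0.0557
F* = 267.74 · e^(0.0557 × 98/365) = 267.74 · e^0.014955 = 267.74 × 1.015067 = A$271.7740
Market A$270.93 < fair A$271.7740: forward underpriced → reverse cash-and-carry (short spot, go long the forward).
At maturity, profit = |F_mkt − F*| = |270.93 − 271.7740| = A$0.84 per share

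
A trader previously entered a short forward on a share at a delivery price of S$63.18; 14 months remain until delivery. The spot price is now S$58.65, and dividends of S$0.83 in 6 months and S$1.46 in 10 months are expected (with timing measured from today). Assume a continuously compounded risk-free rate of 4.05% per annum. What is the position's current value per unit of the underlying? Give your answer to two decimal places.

PV(remaining dividends) I = 0.83·e^(−0.0405·6/12) + 1.46·e^(−0.0405·10/12) = 2.2249
Current forward F = (S − I)·e^(rT) = (58.65 − 2.2249)·e^(0.0405·14/12) = 56.4251 × 1.048384 = 59.1552
Value (long) = (F − K)·e^(−rT) = (59.1552 − 63.18) × 0.953849 = -3.8391
Short position value = −(long value) = S$3.84

S$3.84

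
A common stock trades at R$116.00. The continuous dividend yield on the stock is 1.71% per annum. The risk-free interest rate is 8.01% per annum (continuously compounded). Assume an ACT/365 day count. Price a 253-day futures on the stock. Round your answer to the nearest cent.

F = S·e^((r − q)T) = 116.00 · e^((0.0801 − 0.0171) × 253/365)
= 116.00 · e^0.043668 = 116.00 × 1.044635
F = R$121.18

R$121.18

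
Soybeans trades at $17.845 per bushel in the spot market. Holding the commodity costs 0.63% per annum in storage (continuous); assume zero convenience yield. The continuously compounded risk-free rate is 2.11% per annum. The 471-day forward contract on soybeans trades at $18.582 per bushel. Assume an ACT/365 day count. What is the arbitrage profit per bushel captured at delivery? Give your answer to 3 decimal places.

$0.095 per bushel

Fair forward: F* = S·e^(carry·T), with carry = (r + u) = 0.0211 + 0.0063 = 0.0274
F* = 17.845 · e^(0.0274 × 471/365) = 17.845 · e^0.035357 = 17.845 × 1.035989 = $18.4872
Market $18.582 > fair $18.4872: forward overpriced → cash-and-carry (buy spot, short the forward).
At maturity, profit = |F_mkt − F*| = |18.582 − 18.4872| = $0.095 per bushel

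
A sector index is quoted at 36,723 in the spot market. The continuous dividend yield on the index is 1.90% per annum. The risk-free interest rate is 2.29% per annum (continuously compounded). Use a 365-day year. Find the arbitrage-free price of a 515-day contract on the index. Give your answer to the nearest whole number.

F = S·e^((r − q)T) = 36723 · e^((0.0229 − 0.0190) × 515/365)
= 36723 · e^0.005503 = 36723 × 1.005518
F = 36,926

36,926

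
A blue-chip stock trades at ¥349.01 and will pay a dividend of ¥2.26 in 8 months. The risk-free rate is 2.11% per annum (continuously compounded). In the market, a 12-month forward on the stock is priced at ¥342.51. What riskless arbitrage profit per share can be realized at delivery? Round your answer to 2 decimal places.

PV(dividends) I = 2.26·e^(−0.0211·8/12) = 2.2284
Fair forward F* = (S − I)·e^(rT) = (349.01 − 2.2284)·e^0.021100 = 346.7816 × 1.021324 = 354.1764
Market ¥342.51 < fair 354.1764: forward underpriced → reverse cash-and-carry (short the stock, invest proceeds at r, pay the dividends, go long the forward).
Profit at T = |F_mkt − F*| = |342.51 − 354.1764| = ¥11.67 per share

¥11.67 per share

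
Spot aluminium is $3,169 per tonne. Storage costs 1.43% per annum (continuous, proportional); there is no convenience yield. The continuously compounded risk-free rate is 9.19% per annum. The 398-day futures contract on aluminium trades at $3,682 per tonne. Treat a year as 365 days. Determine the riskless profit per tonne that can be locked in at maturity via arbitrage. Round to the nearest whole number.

$124 per tonne

Fair futures: F* = S·e^(carry·T), with carry = (r + u) = 0.0919 + 0.0143 = 0.1062
F* = 3169 · e^(0.1062 × 398/365) = 3169 · e^0.115802 = 3169 × 1.122774 = $3558.0708
Market $3682 > fair $3558.0708: forward overpriced → cash-and-carry (buy spot, short the forward).
At maturity, profit = |F_mkt − F*| = |3682 − 3558.0708| = $124 per tonne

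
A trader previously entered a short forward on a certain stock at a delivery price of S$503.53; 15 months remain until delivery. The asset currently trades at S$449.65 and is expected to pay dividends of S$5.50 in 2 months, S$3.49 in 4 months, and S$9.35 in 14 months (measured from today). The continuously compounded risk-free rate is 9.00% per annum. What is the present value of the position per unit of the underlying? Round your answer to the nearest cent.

PV(remaining dividends) I = 5.50·e^(−0.0900·2/12) + 3.49·e^(−0.0900·4/12) + 9.35·e^(−0.0900·14/12) = 17.2230
Current forward F = (S − I)·e^(rT) = (449.65 − 17.2230)·e^(0.0900·15/12) = 432.4270 × 1.119072 = 483.9169
Value (long) = (F − K)·e^(−rT) = (483.9169 − 503.53) × 0.893597 = -17.5262
Short position value = −(long value) = S$17.53

S$17.53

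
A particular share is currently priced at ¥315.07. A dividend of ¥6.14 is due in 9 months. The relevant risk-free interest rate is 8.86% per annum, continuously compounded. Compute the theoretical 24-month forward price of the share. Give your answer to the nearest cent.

PV(dividends) I = 6.14·e^(−0.0886·9/12)
I = 5.7453
F = (S − I)·e^(rT) = (315.07 − 5.7453) · e^(0.0886·24/12)
= 309.3247 · e^0.177200 = 309.3247 × 1.193870 = ¥369.29

¥369.29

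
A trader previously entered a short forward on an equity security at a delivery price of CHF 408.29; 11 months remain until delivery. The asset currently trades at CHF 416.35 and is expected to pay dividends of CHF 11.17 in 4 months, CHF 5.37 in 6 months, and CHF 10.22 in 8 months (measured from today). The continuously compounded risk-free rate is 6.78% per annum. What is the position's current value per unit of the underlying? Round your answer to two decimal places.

PV(remaining dividends) I = 11.17·e^(−0.0678·4/12) + 5.37·e^(−0.0678·6/12) + 10.22·e^(−0.0678·8/12) = 25.8797
Current forward F = (S − I)·e^(rT) = (416.35 − 25.8797)·e^(0.0678·11/12) = 390.4703 × 1.064122 = 415.5080
Value (long) = (F − K)·e^(−rT) = (415.5080 − 408.29) × 0.939742 = 6.7831
Short position value = −(long value) = -CHF 6.78

-CHF 6.78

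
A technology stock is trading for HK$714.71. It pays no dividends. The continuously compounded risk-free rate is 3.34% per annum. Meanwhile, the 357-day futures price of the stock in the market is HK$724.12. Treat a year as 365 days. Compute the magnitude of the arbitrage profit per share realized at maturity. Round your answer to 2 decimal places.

Fair futures: F* = S·e^(carry·T), with carry = r = 0.0334
F* = 714.71 · e^(0.0334 × 357/365) = 714.71 · e^0.032668 = 714.71 × 1.033207 = HK$738.4434
Market HK$724.12 < fair HK$738.4434: forward underpriced → reverse cash-and-carry (short spot, go long the forward).
At maturity, profit = |F_mkt − F*| = |724.12 − 738.4434| = HK$14.32 per share

HK$14.32 per share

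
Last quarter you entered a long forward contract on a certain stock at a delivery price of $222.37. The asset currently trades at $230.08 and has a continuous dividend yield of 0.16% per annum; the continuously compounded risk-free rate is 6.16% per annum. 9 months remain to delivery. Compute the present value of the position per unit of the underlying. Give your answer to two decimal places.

Current fair forward for the remaining 9 months: F = S·e^((r − q)·T), (r − q) = 0.0616 − 0.0016 = 0.0600
F = 230.08 · e^(0.0600 × 9/12) = 230.08 × 1.046028 = 240.6701
Value of long forward = (F − K)·e^(−rT) = (240.6701 − 222.37) · e^(−0.0616·9/12)
= 18.3001 × 0.954851 = 17.47

$17.47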